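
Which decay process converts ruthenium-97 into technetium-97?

ΔA = 97 − 97 = 0; ΔZ = 43 − 44 = -1.
A is unchanged and Z drops by 1 — a proton has become a neutron (β⁺ emission or electron capture).

beta-plus decay or electron capture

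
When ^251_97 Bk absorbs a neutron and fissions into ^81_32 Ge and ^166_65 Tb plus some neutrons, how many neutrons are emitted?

5

Conserve mass number: 252 = 81 + 166 + k, so k = 252 − 247 = 5.
Check atomic number: 97 = 32 + 65 + 0 = 97. ✓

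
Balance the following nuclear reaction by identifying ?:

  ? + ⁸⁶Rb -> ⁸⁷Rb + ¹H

Conserve mass number: A + 86 = 87 + 1, so A = 2.
Conserve atomic number: Z + 37 = 37 + 1, so Z = 1.
A = 2 and Z = 1 is ²H — a deuteron.

deuteron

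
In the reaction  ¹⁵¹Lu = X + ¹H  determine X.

Conserve mass number: 151 = A + 1, so A = 150.
Conserve atomic number: 71 = Z + 1, so Z = 70.
Z = 70 is ytterbium, so the species is ¹⁵⁰Yb.

Yb-150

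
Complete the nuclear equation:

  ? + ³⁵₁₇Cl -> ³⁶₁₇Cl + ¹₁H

Conserve mass number: A + 35 = 36 + 1, so A = 2.
Conserve atomic number: Z + 17 = 17 + 1, so Z = 1.
A = 2 and Z = 1 is ²₁H — a deuteron.

deuteron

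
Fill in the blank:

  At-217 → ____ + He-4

Bi-213

Conserve mass number: 217 = A + 4, so A = 213.
Conserve atomic number: 85 = Z + 2, so Z = 83.
Z = 83 is bismuth, so the species is Bi-213.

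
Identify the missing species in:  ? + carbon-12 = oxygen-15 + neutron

alpha particle

Conserve mass number: A + 12 = 15 + 1, so A = 4.
Conserve atomic number: Z + 6 = 8 + 0, so Z = 2.
A = 4 and Z = 2 is helium-4 — an alpha particle.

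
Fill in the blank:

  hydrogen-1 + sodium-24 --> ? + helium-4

Conserve mass number: 1 + 24 = A + 4, so A = 21.
Conserve atomic number: 1 + 11 = Z + 2, so Z = 10.
Z = 10 is neon, so the species is neon-21.

Ne-21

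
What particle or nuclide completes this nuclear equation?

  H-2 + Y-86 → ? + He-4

Sr-84

Conserve mass number: 2 + 86 = A + 4, so A = 84.
Conserve atomic number: 1 + 39 = Z + 2, so Z = 38.
Z = 38 is strontium, so the species is Sr-84.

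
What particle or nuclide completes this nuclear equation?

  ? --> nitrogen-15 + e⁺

O-15

Conserve mass number: A = 15 + 0, so A = 15.
Conserve atomic number: Z = 7 + 1, so Z = 8.
Z = 8 is oxygen, so the species is oxygen-15.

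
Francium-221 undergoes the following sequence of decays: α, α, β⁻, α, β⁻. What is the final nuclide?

Bi-209

Start: (A, Z) = (221, 87).
After α: (217, 85).
After α: (213, 83).
After β⁻: (213, 84).
After α: (209, 82).
After β⁻: (209, 83).
Z = 83 is bismuth.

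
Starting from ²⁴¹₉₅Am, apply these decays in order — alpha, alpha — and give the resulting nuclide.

Start: (A, Z) = (241, 95).
After α: (237, 93).
After α: (233, 91).
Z = 91 is protactinium.

Pa-233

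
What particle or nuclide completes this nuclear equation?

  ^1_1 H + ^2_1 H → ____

He-3

Conserve mass number: 1 + 2 = A, so A = 3.
Conserve atomic number: 1 + 1 = Z, so Z = 2.
Z = 2 is helium, so the species is ^3_2 He.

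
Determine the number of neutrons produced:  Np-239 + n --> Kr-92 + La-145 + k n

3

Conserve mass number: 240 = 92 + 145 + k, so k = 240 − 237 = 3.
Check atomic number: 93 = 36 + 57 + 0 = 93. ✓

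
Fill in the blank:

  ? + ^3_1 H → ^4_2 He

proton

Conserve mass number: A + 3 = 4, so A = 1.
Conserve atomic number: Z + 1 = 2, so Z = 1.
A = 1 and Z = 1 is ^1_1 H — a proton.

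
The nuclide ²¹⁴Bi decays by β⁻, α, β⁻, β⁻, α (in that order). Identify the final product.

Start: (A, Z) = (214, 83).
After β⁻: (214, 84).
After α: (210, 82).
After β⁻: (210, 83).
After β⁻: (210, 84).
After α: (206, 82).
Z = 82 is lead.

Pb-206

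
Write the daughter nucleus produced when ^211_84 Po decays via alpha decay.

Alpha decay: mass number changes by -4, atomic number by -2.
A: 211 − 4 = 207; Z: 84 − 2 = 82.
Z = 82 is lead, so the daughter is ^207_82 Pb.

Pb-207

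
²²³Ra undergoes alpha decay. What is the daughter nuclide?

Rn-219

Alpha decay: mass number changes by -4, atomic number by -2.
A: 223 − 4 = 219; Z: 88 − 2 = 86.
Z = 86 is radon, so the daughter is ²¹⁹Rn.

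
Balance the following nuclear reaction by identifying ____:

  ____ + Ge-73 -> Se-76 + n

alpha particle

Conserve mass number: A + 73 = 76 + 1, so A = 4.
Conserve atomic number: Z + 32 = 34 + 0, so Z = 2.
A = 4 and Z = 2 is He-4 — an alpha particle.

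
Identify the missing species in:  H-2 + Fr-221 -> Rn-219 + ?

alpha particle

Conserve mass number: 2 + 221 = 219 + A, so A = 4.
Conserve atomic number: 1 + 87 = 86 + Z, so Z = 2.
A = 4 and Z = 2 is He-4 — an alpha particle.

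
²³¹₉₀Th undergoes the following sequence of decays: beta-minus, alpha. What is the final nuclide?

Ac-227

Start: (A, Z) = (231, 90).
After β⁻: (231, 91).
After α: (227, 89).
Z = 89 is actinium.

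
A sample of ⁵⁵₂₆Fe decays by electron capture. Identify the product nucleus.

Mn-55

Electron capture: mass number changes by +0, atomic number by -1.
A: 55 = 55; Z: 26 − 1 = 25.
Z = 25 is manganese, so the daughter is ⁵⁵₂₅Mn.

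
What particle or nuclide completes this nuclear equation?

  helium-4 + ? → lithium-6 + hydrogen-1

He-3

Conserve mass number: 4 + A = 6 + 1, so A = 3.
Conserve atomic number: 2 + Z = 3 + 1, so Z = 2.
Z = 2 is helium, so the species is helium-3.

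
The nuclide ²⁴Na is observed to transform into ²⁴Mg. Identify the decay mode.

beta-minus decay

ΔA = 24 − 24 = 0; ΔZ = 12 − 11 = +1.
A is unchanged and Z rises by 1 — a neutron has become a proton (β⁻ decay).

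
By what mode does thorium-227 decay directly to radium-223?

ΔA = 223 − 227 = -4; ΔZ = 88 − 90 = -2.
A drops by 4 and Z drops by 2 — the signature of alpha emission.

alpha decay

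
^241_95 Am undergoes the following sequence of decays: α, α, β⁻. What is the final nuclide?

Start: (A, Z) = (241, 95).
After α: (237, 93).
After α: (233, 91).
After β⁻: (233, 92).
Z = 92 is uranium.

U-233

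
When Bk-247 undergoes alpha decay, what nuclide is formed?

Alpha decay: mass number changes by -4, atomic number by -2.
A: 247 − 4 = 243; Z: 97 − 2 = 95.
Z = 95 is americium, so the daughter is Am-243.

Am-243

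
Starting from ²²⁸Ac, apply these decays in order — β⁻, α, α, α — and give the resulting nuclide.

Start: (A, Z) = (228, 89).
After β⁻: (228, 90).
After α: (224, 88).
After α: (220, 86).
After α: (216, 84).
Z = 84 is polonium.

Po-216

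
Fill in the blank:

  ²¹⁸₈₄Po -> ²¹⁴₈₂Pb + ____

Conserve mass number: 218 = 214 + A, so A = 4.
Conserve atomic number: 84 = 82 + Z, so Z = 2.
A = 4 and Z = 2 is ⁴₂He — an alpha particle.

alpha particle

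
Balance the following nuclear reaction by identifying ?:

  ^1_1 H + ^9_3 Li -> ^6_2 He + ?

Conserve mass number: 1 + 9 = 6 + A, so A = 4.
Conserve atomic number: 1 + 3 = 2 + Z, so Z = 2.
A = 4 and Z = 2 is ^4_2 He — an alpha particle.

alpha particle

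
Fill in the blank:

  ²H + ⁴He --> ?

Conserve mass number: 2 + 4 = A, so A = 6.
Conserve atomic number: 1 + 2 = Z, so Z = 3.
Z = 3 is lithium, so the species is ⁶Li.

Li-6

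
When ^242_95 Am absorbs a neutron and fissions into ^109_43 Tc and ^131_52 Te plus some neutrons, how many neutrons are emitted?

Conserve mass number: 243 = 109 + 131 + k, so k = 243 − 240 = 3.
Check atomic number: 95 = 43 + 52 + 0 = 95. ✓

3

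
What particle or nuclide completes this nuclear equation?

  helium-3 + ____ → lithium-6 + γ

triton

Conserve mass number: 3 + A = 6 + 0, so A = 3.
Conserve atomic number: 2 + Z = 3 + 0, so Z = 1.
A = 3 and Z = 1 is hydrogen-3 — a triton.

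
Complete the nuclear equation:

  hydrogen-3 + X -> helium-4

proton

Conserve mass number: 3 + A = 4, so A = 1.
Conserve atomic number: 1 + Z = 2, so Z = 1.
A = 1 and Z = 1 is hydrogen-1 — a proton.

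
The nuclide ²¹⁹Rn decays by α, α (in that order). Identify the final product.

Pb-211

Start: (A, Z) = (219, 86).
After α: (215, 84).
After α: (211, 82).
Z = 82 is lead.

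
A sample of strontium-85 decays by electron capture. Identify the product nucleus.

Rb-85

Electron capture: mass number changes by +0, atomic number by -1.
A: 85 = 85; Z: 38 − 1 = 37.
Z = 37 is rubidium, so the daughter is rubidium-85.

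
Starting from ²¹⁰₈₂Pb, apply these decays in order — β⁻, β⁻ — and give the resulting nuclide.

Po-210

Start: (A, Z) = (210, 82).
After β⁻: (210, 83).
After β⁻: (210, 84).
Z = 84 is polonium.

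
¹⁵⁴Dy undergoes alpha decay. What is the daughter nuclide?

Alpha decay: mass number changes by -4, atomic number by -2.
A: 154 − 4 = 150; Z: 66 − 2 = 64.
Z = 64 is gadolinium, so the daughter is ¹⁵⁰Gd.

Gd-150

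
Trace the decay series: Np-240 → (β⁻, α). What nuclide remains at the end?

Start: (A, Z) = (240, 93).
After β⁻: (240, 94).
After α: (236, 92).
Z = 92 is uranium.

U-236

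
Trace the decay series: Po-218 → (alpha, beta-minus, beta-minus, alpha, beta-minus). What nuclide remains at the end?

Start: (A, Z) = (218, 84).
After α: (214, 82).
After β⁻: (214, 83).
After β⁻: (214, 84).
After α: (210, 82).
After β⁻: (210, 83).
Z = 83 is bismuth.

Bi-210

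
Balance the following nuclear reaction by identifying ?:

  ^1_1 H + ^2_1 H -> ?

He-3

Conserve mass number: 1 + 2 = A, so A = 3.
Conserve atomic number: 1 + 1 = Z, so Z = 2.
Z = 2 is helium, so the species is ^3_2 He.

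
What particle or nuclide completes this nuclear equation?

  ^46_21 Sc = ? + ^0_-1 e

Ti-46

Conserve mass number: 46 = A + 0, so A = 46.
Conserve atomic number: 21 = Z − 1, so Z = 22.
Z = 22 is titanium, so the species is ^46_22 Ti.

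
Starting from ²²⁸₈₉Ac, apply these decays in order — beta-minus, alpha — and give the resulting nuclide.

Start: (A, Z) = (228, 89).
After β⁻: (228, 90).
After α: (224, 88).
Z = 88 is radium.

Ra-224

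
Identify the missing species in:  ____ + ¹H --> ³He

Conserve mass number: A + 1 = 3, so A = 2.
Conserve atomic number: Z + 1 = 2, so Z = 1.
A = 2 and Z = 1 is ²H — a deuteron.

deuteron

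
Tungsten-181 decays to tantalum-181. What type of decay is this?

ΔA = 181 − 181 = 0; ΔZ = 73 − 74 = -1.
A is unchanged and Z drops by 1 — a proton has become a neutron (β⁺ emission or electron capture).

beta-plus decay or electron capture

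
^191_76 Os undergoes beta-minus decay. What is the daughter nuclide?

Ir-191

Beta-minus decay: mass number changes by +0, atomic number by +1.
A: 191 = 191; Z: 76 + 1 = 77.
Z = 77 is iridium, so the daughter is ^191_77 Ir.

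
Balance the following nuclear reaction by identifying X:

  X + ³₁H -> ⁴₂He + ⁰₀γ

Conserve mass number: A + 3 = 4 + 0, so A = 1.
Conserve atomic number: Z + 1 = 2 + 0, so Z = 1.
A = 1 and Z = 1 is ¹₁H — a proton.

proton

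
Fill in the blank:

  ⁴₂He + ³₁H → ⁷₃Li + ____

gamma ray

Conserve mass number: 4 + 3 = 7 + A, so A = 0.
Conserve atomic number: 2 + 1 = 3 + Z, so Z = 0.
A = 0 and Z = 0 is ⁰₀γ — a gamma ray.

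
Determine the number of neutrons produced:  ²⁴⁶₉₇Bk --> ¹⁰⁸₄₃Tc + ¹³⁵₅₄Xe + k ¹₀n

3

Conserve mass number: 246 = 108 + 135 + k, so k = 246 − 243 = 3.
Check atomic number: 97 = 43 + 54 + 0 = 97. ✓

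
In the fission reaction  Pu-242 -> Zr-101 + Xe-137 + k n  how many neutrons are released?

Conserve mass number: 242 = 101 + 137 + k, so k = 242 − 238 = 4.
Check atomic number: 94 = 40 + 54 + 0 = 94. ✓

4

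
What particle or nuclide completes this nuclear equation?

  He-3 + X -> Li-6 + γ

Conserve mass number: 3 + A = 6 + 0, so A = 3.
Conserve atomic number: 2 + Z = 3 + 0, so Z = 1.
A = 3 and Z = 1 is H-3 — a triton.

triton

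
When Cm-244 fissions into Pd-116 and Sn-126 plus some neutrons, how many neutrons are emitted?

Conserve mass number: 244 = 116 + 126 + k, so k = 244 − 242 = 2.
Check atomic number: 96 = 46 + 50 + 0 = 96. ✓

2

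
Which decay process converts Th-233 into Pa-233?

beta-minus decay

ΔA = 233 − 233 = 0; ΔZ = 91 − 90 = +1.
A is unchanged and Z rises by 1 — a neutron has become a proton (β⁻ decay).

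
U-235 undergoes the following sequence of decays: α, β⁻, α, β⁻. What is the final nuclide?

Start: (A, Z) = (235, 92).
After α: (231, 90).
After β⁻: (231, 91).
After α: (227, 89).
After β⁻: (227, 90).
Z = 90 is thorium.

Th-227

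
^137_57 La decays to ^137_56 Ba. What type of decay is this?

ΔA = 137 − 137 = 0; ΔZ = 56 − 57 = -1.
A is unchanged and Z drops by 1 — a proton has become a neutron (β⁺ emission or electron capture).

beta-plus decay or electron capture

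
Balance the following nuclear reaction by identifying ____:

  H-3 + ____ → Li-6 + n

alpha particle

Conserve mass number: 3 + A = 6 + 1, so A = 4.
Conserve atomic number: 1 + Z = 3 + 0, so Z = 2.
A = 4 and Z = 2 is He-4 — an alpha particle.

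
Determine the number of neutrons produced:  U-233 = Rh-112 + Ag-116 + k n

Conserve mass number: 233 = 112 + 116 + k, so k = 233 − 228 = 5.
Check atomic number: 92 = 45 + 47 + 0 = 92. ✓

5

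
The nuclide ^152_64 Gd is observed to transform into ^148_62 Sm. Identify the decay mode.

alpha decay

ΔA = 148 − 152 = -4; ΔZ = 62 − 64 = -2.
A drops by 4 and Z drops by 2 — the signature of alpha emission.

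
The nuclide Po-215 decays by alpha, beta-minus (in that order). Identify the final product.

Start: (A, Z) = (215, 84).
After α: (211, 82).
After β⁻: (211, 83).
Z = 83 is bismuth.

Bi-211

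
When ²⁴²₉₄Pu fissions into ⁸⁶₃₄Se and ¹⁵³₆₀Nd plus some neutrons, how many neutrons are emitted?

3

Conserve mass number: 242 = 86 + 153 + k, so k = 242 − 239 = 3.
Check atomic number: 94 = 34 + 60 + 0 = 94. ✓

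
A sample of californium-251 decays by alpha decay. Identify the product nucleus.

Cm-247

Alpha decay: mass number changes by -4, atomic number by -2.
A: 251 − 4 = 247; Z: 98 − 2 = 96.
Z = 96 is curium, so the daughter is curium-247.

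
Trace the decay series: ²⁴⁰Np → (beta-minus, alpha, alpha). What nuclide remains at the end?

Start: (A, Z) = (240, 93).
After β⁻: (240, 94).
After α: (236, 92).
After α: (232, 90).
Z = 90 is thorium.

Th-232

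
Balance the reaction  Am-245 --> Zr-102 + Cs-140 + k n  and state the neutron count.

3

Conserve mass number: 245 = 102 + 140 + k, so k = 245 − 242 = 3.
Check atomic number: 95 = 40 + 55 + 0 = 95. ✓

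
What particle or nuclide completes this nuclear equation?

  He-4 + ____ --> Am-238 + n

Np-235

Conserve mass number: 4 + A = 238 + 1, so A = 235.
Conserve atomic number: 2 + Z = 95 + 0, so Z = 93.
Z = 93 is neptunium, so the species is Np-235.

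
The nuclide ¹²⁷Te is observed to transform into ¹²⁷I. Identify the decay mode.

ΔA = 127 − 127 = 0; ΔZ = 53 − 52 = +1.
A is unchanged and Z rises by 1 — a neutron has become a proton (β⁻ decay).

beta-minus decay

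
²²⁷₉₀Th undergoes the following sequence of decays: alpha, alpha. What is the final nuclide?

Start: (A, Z) = (227, 90).
After α: (223, 88).
After α: (219, 86).
Z = 86 is radon.

Rn-219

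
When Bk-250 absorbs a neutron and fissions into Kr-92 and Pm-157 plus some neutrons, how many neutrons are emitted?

Conserve mass number: 251 = 92 + 157 + k, so k = 251 − 249 = 2.
Check atomic number: 97 = 36 + 61 + 0 = 97. ✓

2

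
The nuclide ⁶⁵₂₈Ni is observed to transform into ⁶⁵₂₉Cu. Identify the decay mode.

beta-minus decay

ΔA = 65 − 65 = 0; ΔZ = 29 − 28 = +1.
A is unchanged and Z rises by 1 — a neutron has become a proton (β⁻ decay).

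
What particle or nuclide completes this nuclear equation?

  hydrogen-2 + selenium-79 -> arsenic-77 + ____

alpha particle

Conserve mass number: 2 + 79 = 77 + A, so A = 4.
Conserve atomic number: 1 + 34 = 33 + Z, so Z = 2.
A = 4 and Z = 2 is helium-4 — an alpha particle.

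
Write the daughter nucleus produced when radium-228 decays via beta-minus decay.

Beta-minus decay: mass number changes by +0, atomic number by +1.
A: 228 = 228; Z: 88 + 1 = 89.
Z = 89 is actinium, so the daughter is actinium-228.

Ac-228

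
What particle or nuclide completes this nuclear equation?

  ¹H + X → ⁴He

triton

Conserve mass number: 1 + A = 4, so A = 3.
Conserve atomic number: 1 + Z = 2, so Z = 1.
A = 3 and Z = 1 is ³H — a triton.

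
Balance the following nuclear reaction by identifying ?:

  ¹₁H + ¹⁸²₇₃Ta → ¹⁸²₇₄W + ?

neutron

Conserve mass number: 1 + 182 = 182 + A, so A = 1.
Conserve atomic number: 1 + 73 = 74 + Z, so Z = 0.
A = 1 and Z = 0 is ¹₀n — a neutron.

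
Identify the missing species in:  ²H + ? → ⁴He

Conserve mass number: 2 + A = 4, so A = 2.
Conserve atomic number: 1 + Z = 2, so Z = 1.
A = 2 and Z = 1 is ²H — a deuteron.

deuteron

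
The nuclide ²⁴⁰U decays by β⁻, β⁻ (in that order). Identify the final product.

Pu-240

Start: (A, Z) = (240, 92).
After β⁻: (240, 93).
After β⁻: (240, 94).
Z = 94 is plutonium.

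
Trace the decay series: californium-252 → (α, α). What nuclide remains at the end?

Start: (A, Z) = (252, 98).
After α: (248, 96).
After α: (244, 94).
Z = 94 is plutonium.

Pu-244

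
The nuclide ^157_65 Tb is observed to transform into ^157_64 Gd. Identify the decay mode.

ΔA = 157 − 157 = 0; ΔZ = 64 − 65 = -1.
A is unchanged and Z drops by 1 — a proton has become a neutron (β⁺ emission or electron capture).

beta-plus decay or electron capture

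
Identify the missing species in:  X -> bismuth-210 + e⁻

Conserve mass number: A = 210 + 0, so A = 210.
Conserve atomic number: Z = 83 − 1, so Z = 82.
Z = 82 is lead, so the species is lead-210.

Pb-210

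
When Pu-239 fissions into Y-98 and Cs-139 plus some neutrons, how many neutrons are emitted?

2

Conserve mass number: 239 = 98 + 139 + k, so k = 239 − 237 = 2.
Check atomic number: 94 = 39 + 55 + 0 = 94. ✓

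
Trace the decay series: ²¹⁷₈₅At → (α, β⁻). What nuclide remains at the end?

Start: (A, Z) = (217, 85).
After α: (213, 83).
After β⁻: (213, 84).
Z = 84 is polonium.

Po-213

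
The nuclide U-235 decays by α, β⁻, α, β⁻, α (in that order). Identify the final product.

Ra-223

Start: (A, Z) = (235, 92).
After α: (231, 90).
After β⁻: (231, 91).
After α: (227, 89).
After β⁻: (227, 90).
After α: (223, 88).
Z = 88 is radium.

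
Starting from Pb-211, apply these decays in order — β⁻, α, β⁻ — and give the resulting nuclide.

Pb-207

Start: (A, Z) = (211, 82).
After β⁻: (211, 83).
After α: (207, 81).
After β⁻: (207, 82).
Z = 82 is lead.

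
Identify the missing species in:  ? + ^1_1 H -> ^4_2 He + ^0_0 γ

Conserve mass number: A + 1 = 4 + 0, so A = 3.
Conserve atomic number: Z + 1 = 2 + 0, so Z = 1.
A = 3 and Z = 1 is ^3_1 H — a triton.

triton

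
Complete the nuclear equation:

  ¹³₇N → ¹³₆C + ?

Conserve mass number: 13 = 13 + A, so A = 0.
Conserve atomic number: 7 = 6 + Z, so Z = 1.
A = 0 and Z = 1 is ⁰₁e — a positron.

positron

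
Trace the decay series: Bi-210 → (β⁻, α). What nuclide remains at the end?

Start: (A, Z) = (210, 83).
After β⁻: (210, 84).
After α: (206, 82).
Z = 82 is lead.

Pb-206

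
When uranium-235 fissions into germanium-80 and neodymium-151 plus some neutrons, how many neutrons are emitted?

Conserve mass number: 235 = 80 + 151 + k, so k = 235 − 231 = 4.
Check atomic number: 92 = 32 + 60 + 0 = 92. ✓

4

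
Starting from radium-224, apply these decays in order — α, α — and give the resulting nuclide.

Po-216

Start: (A, Z) = (224, 88).
After α: (220, 86).
After α: (216, 84).
Z = 84 is polonium.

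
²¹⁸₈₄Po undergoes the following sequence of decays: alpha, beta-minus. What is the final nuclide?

Start: (A, Z) = (218, 84).
After α: (214, 82).
After β⁻: (214, 83).
Z = 83 is bismuth.

Bi-214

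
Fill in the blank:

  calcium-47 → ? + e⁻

Conserve mass number: 47 = A + 0, so A = 47.
Conserve atomic number: 20 = Z − 1, so Z = 21.
Z = 21 is scandium, so the species is scandium-47.

Sc-47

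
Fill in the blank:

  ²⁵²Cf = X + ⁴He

Cm-248

Conserve mass number: 252 = A + 4, so A = 248.
Conserve atomic number: 98 = Z + 2, so Z = 96.
Z = 96 is curium, so the species is ²⁴⁸Cm.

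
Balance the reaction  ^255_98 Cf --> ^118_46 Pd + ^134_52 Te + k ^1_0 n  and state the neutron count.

Conserve mass number: 255 = 118 + 134 + k, so k = 255 − 252 = 3.
Check atomic number: 98 = 46 + 52 + 0 = 98. ✓

3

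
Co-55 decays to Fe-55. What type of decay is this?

beta-plus decay or electron capture

ΔA = 55 − 55 = 0; ΔZ = 26 − 27 = -1.
A is unchanged and Z drops by 1 — a proton has become a neutron (β⁺ emission or electron capture).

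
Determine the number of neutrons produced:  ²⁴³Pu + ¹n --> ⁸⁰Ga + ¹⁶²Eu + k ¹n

2

Conserve mass number: 244 = 80 + 162 + k, so k = 244 − 242 = 2.
Check atomic number: 94 = 31 + 63 + 0 = 94. ✓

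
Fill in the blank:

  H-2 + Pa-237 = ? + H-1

Pa-238

Conserve mass number: 2 + 237 = A + 1, so A = 238.
Conserve atomic number: 1 + 91 = Z + 1, so Z = 91.
Z = 91 is protactinium, so the species is Pa-238.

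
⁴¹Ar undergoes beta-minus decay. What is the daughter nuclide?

Beta-minus decay: mass number changes by +0, atomic number by +1.
A: 41 = 41; Z: 18 + 1 = 19.
Z = 19 is potassium, so the daughter is ⁴¹K.

K-41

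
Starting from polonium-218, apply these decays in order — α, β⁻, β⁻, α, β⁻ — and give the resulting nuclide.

Start: (A, Z) = (218, 84).
After α: (214, 82).
After β⁻: (214, 83).
After β⁻: (214, 84).
After α: (210, 82).
After β⁻: (210, 83).
Z = 83 is bismuth.

Bi-210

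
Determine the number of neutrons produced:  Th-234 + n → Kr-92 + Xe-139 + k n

Conserve mass number: 235 = 92 + 139 + k, so k = 235 − 231 = 4.
Check atomic number: 90 = 36 + 54 + 0 = 90. ✓

4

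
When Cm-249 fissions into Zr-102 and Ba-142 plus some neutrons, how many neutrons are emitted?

Conserve mass number: 249 = 102 + 142 + k, so k = 249 − 244 = 5.
Check atomic number: 96 = 40 + 56 + 0 = 96. ✓

5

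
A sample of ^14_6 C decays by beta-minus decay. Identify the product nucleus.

N-14

Beta-minus decay: mass number changes by +0, atomic number by +1.
A: 14 = 14; Z: 6 + 1 = 7.
Z = 7 is nitrogen, so the daughter is ^14_7 N.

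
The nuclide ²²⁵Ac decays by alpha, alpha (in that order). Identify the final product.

At-217

Start: (A, Z) = (225, 89).
After α: (221, 87).
After α: (217, 85).
Z = 85 is astatine.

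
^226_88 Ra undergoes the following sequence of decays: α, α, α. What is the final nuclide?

Pb-214

Start: (A, Z) = (226, 88).
After α: (222, 86).
After α: (218, 84).
After α: (214, 82).
Z = 82 is lead.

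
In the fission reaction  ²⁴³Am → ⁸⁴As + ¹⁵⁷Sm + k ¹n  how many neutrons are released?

Conserve mass number: 243 = 84 + 157 + k, so k = 243 − 241 = 2.
Check atomic number: 95 = 33 + 62 + 0 = 95. ✓

2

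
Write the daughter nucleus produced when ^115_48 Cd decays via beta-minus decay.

In-115

Beta-minus decay: mass number changes by +0, atomic number by +1.
A: 115 = 115; Z: 48 + 1 = 49.
Z = 49 is indium, so the daughter is ^115_49 In.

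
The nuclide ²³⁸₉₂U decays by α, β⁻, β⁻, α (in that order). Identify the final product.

Th-230

Start: (A, Z) = (238, 92).
After α: (234, 90).
After β⁻: (234, 91).
After β⁻: (234, 92).
After α: (230, 90).
Z = 90 is thorium.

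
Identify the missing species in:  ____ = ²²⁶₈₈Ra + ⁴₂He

Conserve mass number: A = 226 + 4, so A = 230.
Conserve atomic number: Z = 88 + 2, so Z = 90.
Z = 90 is thorium, so the species is ²³⁰₉₀Th.

Th-230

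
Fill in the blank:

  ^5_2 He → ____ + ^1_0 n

Conserve mass number: 5 = A + 1, so A = 4.
Conserve atomic number: 2 = Z + 0, so Z = 2.
A = 4 and Z = 2 is ^4_2 He — an alpha particle.

He-4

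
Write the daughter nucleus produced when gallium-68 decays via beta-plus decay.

Zn-68

Beta-plus decay: mass number changes by +0, atomic number by -1.
A: 68 = 68; Z: 31 − 1 = 30.
Z = 30 is zinc, so the daughter is zinc-68.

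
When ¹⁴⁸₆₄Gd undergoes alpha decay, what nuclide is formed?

Sm-144

Alpha decay: mass number changes by -4, atomic number by -2.
A: 148 − 4 = 144; Z: 64 − 2 = 62.
Z = 62 is samarium, so the daughter is ¹⁴⁴₆₂Sm.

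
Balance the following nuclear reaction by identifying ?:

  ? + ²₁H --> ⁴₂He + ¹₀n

triton

Conserve mass number: A + 2 = 4 + 1, so A = 3.
Conserve atomic number: Z + 1 = 2 + 0, so Z = 1.
A = 3 and Z = 1 is ³₁H — a triton.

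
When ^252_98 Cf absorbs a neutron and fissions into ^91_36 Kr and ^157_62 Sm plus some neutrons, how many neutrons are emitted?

Conserve mass number: 253 = 91 + 157 + k, so k = 253 − 248 = 5.
Check atomic number: 98 = 36 + 62 + 0 = 98. ✓

5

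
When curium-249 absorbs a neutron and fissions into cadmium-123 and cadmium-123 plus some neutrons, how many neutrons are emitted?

Conserve mass number: 250 = 123 + 123 + k, so k = 250 − 246 = 4.
Check atomic number: 96 = 48 + 48 + 0 = 96. ✓

4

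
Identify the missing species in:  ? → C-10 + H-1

N-11

Conserve mass number: A = 10 + 1, so A = 11.
Conserve atomic number: Z = 6 + 1, so Z = 7.
Z = 7 is nitrogen, so the species is N-11.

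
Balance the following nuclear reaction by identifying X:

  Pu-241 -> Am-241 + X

Conserve mass number: 241 = 241 + A, so A = 0.
Conserve atomic number: 94 = 95 + Z, so Z = -1.
A = 0 and Z = -1 is e⁻ — a beta-minus particle.

beta-minus particle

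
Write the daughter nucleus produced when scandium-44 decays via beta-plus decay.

Beta-plus decay: mass number changes by +0, atomic number by -1.
A: 44 = 44; Z: 21 − 1 = 20.
Z = 20 is calcium, so the daughter is calcium-44.

Ca-44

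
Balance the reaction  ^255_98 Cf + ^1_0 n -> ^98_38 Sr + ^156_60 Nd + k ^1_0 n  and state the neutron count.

Conserve mass number: 256 = 98 + 156 + k, so k = 256 − 254 = 2.
Check atomic number: 98 = 38 + 60 + 0 = 98. ✓

2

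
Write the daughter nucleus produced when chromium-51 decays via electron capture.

Electron capture: mass number changes by +0, atomic number by -1.
A: 51 = 51; Z: 24 − 1 = 23.
Z = 23 is vanadium, so the daughter is vanadium-51.

V-51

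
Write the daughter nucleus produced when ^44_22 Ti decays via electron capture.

Sc-44

Electron capture: mass number changes by +0, atomic number by -1.
A: 44 = 44; Z: 22 − 1 = 21.
Z = 21 is scandium, so the daughter is ^44_21 Sc.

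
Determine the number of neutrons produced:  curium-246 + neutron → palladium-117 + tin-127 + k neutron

3

Conserve mass number: 247 = 117 + 127 + k, so k = 247 − 244 = 3.
Check atomic number: 96 = 46 + 50 + 0 = 96. ✓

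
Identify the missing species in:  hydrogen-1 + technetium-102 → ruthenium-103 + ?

Conserve mass number: 1 + 102 = 103 + A, so A = 0.
Conserve atomic number: 1 + 43 = 44 + Z, so Z = 0.
A = 0 and Z = 0 is γ — a gamma ray.

gamma ray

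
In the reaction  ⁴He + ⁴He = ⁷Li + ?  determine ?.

proton

Conserve mass number: 4 + 4 = 7 + A, so A = 1.
Conserve atomic number: 2 + 2 = 3 + Z, so Z = 1.
A = 1 and Z = 1 is ¹H — a proton.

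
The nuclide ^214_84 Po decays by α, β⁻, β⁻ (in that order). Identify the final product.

Start: (A, Z) = (214, 84).
After α: (210, 82).
After β⁻: (210, 83).
After β⁻: (210, 84).
Z = 84 is polonium.

Po-210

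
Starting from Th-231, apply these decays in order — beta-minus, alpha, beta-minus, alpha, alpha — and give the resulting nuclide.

Rn-219

Start: (A, Z) = (231, 90).
After β⁻: (231, 91).
After α: (227, 89).
After β⁻: (227, 90).
After α: (223, 88).
After α: (219, 86).
Z = 86 is radon.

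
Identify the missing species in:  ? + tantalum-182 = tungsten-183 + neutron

Conserve mass number: A + 182 = 183 + 1, so A = 2.
Conserve atomic number: Z + 73 = 74 + 0, so Z = 1.
A = 2 and Z = 1 is hydrogen-2 — a deuteron.

deuteron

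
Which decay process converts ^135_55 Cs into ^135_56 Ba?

beta-minus decay

ΔA = 135 − 135 = 0; ΔZ = 56 − 55 = +1.
A is unchanged and Z rises by 1 — a neutron has become a proton (β⁻ decay).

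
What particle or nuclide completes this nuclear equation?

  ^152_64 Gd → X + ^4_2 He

Conserve mass number: 152 = A + 4, so A = 148.
Conserve atomic number: 64 = Z + 2, so Z = 62.
Z = 62 is samarium, so the species is ^148_62 Sm.

Sm-148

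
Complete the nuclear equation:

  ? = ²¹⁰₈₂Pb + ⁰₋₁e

Conserve mass number: A = 210 + 0, so A = 210.
Conserve atomic number: Z = 82 − 1, so Z = 81.
Z = 81 is thallium, so the species is ²¹⁰₈₁Tl.

Tl-210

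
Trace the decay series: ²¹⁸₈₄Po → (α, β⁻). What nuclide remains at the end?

Start: (A, Z) = (218, 84).
After α: (214, 82).
After β⁻: (214, 83).
Z = 83 is bismuth.

Bi-214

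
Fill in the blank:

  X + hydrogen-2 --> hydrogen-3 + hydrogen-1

deuteron

Conserve mass number: A + 2 = 3 + 1, so A = 2.
Conserve atomic number: Z + 1 = 1 + 1, so Z = 1.
A = 2 and Z = 1 is hydrogen-2 — a deuteron.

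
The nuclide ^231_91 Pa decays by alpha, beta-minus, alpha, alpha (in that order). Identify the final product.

Start: (A, Z) = (231, 91).
After α: (227, 89).
After β⁻: (227, 90).
After α: (223, 88).
After α: (219, 86).
Z = 86 is radon.

Rn-219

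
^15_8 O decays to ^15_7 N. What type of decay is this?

ΔA = 15 − 15 = 0; ΔZ = 7 − 8 = -1.
A is unchanged and Z drops by 1 — a proton has become a neutron (β⁺ emission or electron capture).

beta-plus decay or electron capture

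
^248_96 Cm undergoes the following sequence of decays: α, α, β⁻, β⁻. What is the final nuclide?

Pu-240

Start: (A, Z) = (248, 96).
After α: (244, 94).
After α: (240, 92).
After β⁻: (240, 93).
After β⁻: (240, 94).
Z = 94 is plutonium.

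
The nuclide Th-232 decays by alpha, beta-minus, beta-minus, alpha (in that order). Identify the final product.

Start: (A, Z) = (232, 90).
After α: (228, 88).
After β⁻: (228, 89).
After β⁻: (228, 90).
After α: (224, 88).
Z = 88 is radium.

Ra-224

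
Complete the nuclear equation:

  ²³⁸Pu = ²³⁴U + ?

alpha particle

Conserve mass number: 238 = 234 + A, so A = 4.
Conserve atomic number: 94 = 92 + Z, so Z = 2.
A = 4 and Z = 2 is ⁴He — an alpha particle.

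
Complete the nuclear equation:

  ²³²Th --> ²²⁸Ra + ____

alpha particle

Conserve mass number: 232 = 228 + A, so A = 4.
Conserve atomic number: 90 = 88 + Z, so Z = 2.
A = 4 and Z = 2 is ⁴He — an alpha particle.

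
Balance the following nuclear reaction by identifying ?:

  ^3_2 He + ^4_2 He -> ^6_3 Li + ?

proton

Conserve mass number: 3 + 4 = 6 + A, so A = 1.
Conserve atomic number: 2 + 2 = 3 + Z, so Z = 1.
A = 1 and Z = 1 is ^1_1 H — a proton.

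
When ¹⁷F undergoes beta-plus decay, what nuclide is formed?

O-17

Beta-plus decay: mass number changes by +0, atomic number by -1.
A: 17 = 17; Z: 9 − 1 = 8.
Z = 8 is oxygen, so the daughter is ¹⁷O.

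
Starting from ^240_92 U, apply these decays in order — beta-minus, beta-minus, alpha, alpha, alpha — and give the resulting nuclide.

Start: (A, Z) = (240, 92).
After β⁻: (240, 93).
After β⁻: (240, 94).
After α: (236, 92).
After α: (232, 90).
After α: (228, 88).
Z = 88 is radium.

Ra-228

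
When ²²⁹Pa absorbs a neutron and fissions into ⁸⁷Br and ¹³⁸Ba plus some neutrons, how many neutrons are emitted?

Conserve mass number: 230 = 87 + 138 + k, so k = 230 − 225 = 5.
Check atomic number: 91 = 35 + 56 + 0 = 91. ✓

5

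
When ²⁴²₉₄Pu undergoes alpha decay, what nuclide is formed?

Alpha decay: mass number changes by -4, atomic number by -2.
A: 242 − 4 = 238; Z: 94 − 2 = 92.
Z = 92 is uranium, so the daughter is ²³⁸₉₂U.

U-238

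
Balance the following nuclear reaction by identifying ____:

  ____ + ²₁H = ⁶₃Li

Conserve mass number: A + 2 = 6, so A = 4.
Conserve atomic number: Z + 1 = 3, so Z = 2.
A = 4 and Z = 2 is ⁴₂He — an alpha particle.

alpha particle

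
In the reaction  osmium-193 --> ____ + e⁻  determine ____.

Ir-193

Conserve mass number: 193 = A + 0, so A = 193.
Conserve atomic number: 76 = Z − 1, so Z = 77.
Z = 77 is iridium, so the species is iridium-193.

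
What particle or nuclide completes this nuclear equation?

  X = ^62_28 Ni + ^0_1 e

Cu-62

Conserve mass number: A = 62 + 0, so A = 62.
Conserve atomic number: Z = 28 + 1, so Z = 29.
Z = 29 is copper, so the species is ^62_29 Cu.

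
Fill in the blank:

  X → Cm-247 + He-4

Conserve mass number: A = 247 + 4, so A = 251.
Conserve atomic number: Z = 96 + 2, so Z = 98.
Z = 98 is californium, so the species is Cf-251.

Cf-251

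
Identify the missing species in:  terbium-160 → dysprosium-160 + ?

beta-minus particle

Conserve mass number: 160 = 160 + A, so A = 0.
Conserve atomic number: 65 = 66 + Z, so Z = -1.
A = 0 and Z = -1 is e⁻ — a beta-minus particle.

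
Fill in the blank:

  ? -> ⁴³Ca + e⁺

Conserve mass number: A = 43 + 0, so A = 43.
Conserve atomic number: Z = 20 + 1, so Z = 21.
Z = 21 is scandium, so the species is ⁴³Sc.

Sc-43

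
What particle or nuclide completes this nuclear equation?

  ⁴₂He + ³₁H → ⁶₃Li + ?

Conserve mass number: 4 + 3 = 6 + A, so A = 1.
Conserve atomic number: 2 + 1 = 3 + Z, so Z = 0.
A = 1 and Z = 0 is ¹₀n — a neutron.

neutron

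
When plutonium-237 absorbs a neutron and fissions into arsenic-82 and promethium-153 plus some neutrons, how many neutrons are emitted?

3

Conserve mass number: 238 = 82 + 153 + k, so k = 238 − 235 = 3.
Check atomic number: 94 = 33 + 61 + 0 = 94. ✓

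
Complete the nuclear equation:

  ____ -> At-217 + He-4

Conserve mass number: A = 217 + 4, so A = 221.
Conserve atomic number: Z = 85 + 2, so Z = 87.
Z = 87 is francium, so the species is Fr-221.

Fr-221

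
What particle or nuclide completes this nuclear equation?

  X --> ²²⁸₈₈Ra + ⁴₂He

Th-232

Conserve mass number: A = 228 + 4, so A = 232.
Conserve atomic number: Z = 88 + 2, so Z = 90.
Z = 90 is thorium, so the species is ²³²₉₀Th.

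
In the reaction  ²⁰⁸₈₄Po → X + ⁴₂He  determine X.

Conserve mass number: 208 = A + 4, so A = 204.
Conserve atomic number: 84 = Z + 2, so Z = 82.
Z = 82 is lead, so the species is ²⁰⁴₈₂Pb.

Pb-204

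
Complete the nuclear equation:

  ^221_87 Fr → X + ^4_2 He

Conserve mass number: 221 = A + 4, so A = 217.
Conserve atomic number: 87 = Z + 2, so Z = 85.
Z = 85 is astatine, so the species is ^217_85 At.

At-217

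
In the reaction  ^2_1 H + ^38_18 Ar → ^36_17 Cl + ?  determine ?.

alpha particle

Conserve mass number: 2 + 38 = 36 + A, so A = 4.
Conserve atomic number: 1 + 18 = 17 + Z, so Z = 2.
A = 4 and Z = 2 is ^4_2 He — an alpha particle.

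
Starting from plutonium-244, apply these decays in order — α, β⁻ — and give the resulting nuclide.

Np-240

Start: (A, Z) = (244, 94).
After α: (240, 92).
After β⁻: (240, 93).
Z = 93 is neptunium.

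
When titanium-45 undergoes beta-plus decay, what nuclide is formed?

Beta-plus decay: mass number changes by +0, atomic number by -1.
A: 45 = 45; Z: 22 − 1 = 21.
Z = 21 is scandium, so the daughter is scandium-45.

Sc-45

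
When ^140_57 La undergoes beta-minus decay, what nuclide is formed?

Beta-minus decay: mass number changes by +0, atomic number by +1.
A: 140 = 140; Z: 57 + 1 = 58.
Z = 58 is cerium, so the daughter is ^140_58 Ce.

Ce-140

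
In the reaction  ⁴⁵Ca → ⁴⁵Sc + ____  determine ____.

Conserve mass number: 45 = 45 + A, so A = 0.
Conserve atomic number: 20 = 21 + Z, so Z = -1.
A = 0 and Z = -1 is e⁻ — a beta-minus particle.

beta-minus particle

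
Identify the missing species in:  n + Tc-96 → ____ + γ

Tc-97

Conserve mass number: 1 + 96 = A + 0, so A = 97.
Conserve atomic number: 0 + 43 = Z + 0, so Z = 43.
Z = 43 is technetium, so the species is Tc-97.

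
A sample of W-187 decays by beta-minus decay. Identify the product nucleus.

Beta-minus decay: mass number changes by +0, atomic number by +1.
A: 187 = 187; Z: 74 + 1 = 75.
Z = 75 is rhenium, so the daughter is Re-187.

Re-187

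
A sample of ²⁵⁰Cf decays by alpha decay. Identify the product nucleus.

Alpha decay: mass number changes by -4, atomic number by -2.
A: 250 − 4 = 246; Z: 98 − 2 = 96.
Z = 96 is curium, so the daughter is ²⁴⁶Cm.

Cm-246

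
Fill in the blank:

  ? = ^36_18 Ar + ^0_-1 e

Conserve mass number: A = 36 + 0, so A = 36.
Conserve atomic number: Z = 18 − 1, so Z = 17.
Z = 17 is chlorine, so the species is ^36_17 Cl.

Cl-36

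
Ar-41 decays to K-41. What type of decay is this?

beta-minus decay

ΔA = 41 − 41 = 0; ΔZ = 19 − 18 = +1.
A is unchanged and Z rises by 1 — a neutron has become a proton (β⁻ decay).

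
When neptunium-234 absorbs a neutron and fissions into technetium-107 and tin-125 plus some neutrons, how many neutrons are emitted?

3

Conserve mass number: 235 = 107 + 125 + k, so k = 235 − 232 = 3.
Check atomic number: 93 = 43 + 50 + 0 = 93. ✓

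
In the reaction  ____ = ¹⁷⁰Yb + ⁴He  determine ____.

Hf-174

Conserve mass number: A = 170 + 4, so A = 174.
Conserve atomic number: Z = 70 + 2, so Z = 72.
Z = 72 is hafnium, so the species is ¹⁷⁴Hf.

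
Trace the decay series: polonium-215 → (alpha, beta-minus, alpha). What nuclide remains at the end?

Start: (A, Z) = (215, 84).
After α: (211, 82).
After β⁻: (211, 83).
After α: (207, 81).
Z = 81 is thallium.

Tl-207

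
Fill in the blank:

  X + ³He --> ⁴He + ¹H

Conserve mass number: A + 3 = 4 + 1, so A = 2.
Conserve atomic number: Z + 2 = 2 + 1, so Z = 1.
A = 2 and Z = 1 is ²H — a deuteron.

deuteron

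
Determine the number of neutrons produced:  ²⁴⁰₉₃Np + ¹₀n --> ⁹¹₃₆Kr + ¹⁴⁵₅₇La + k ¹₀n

5

Conserve mass number: 241 = 91 + 145 + k, so k = 241 − 236 = 5.
Check atomic number: 93 = 36 + 57 + 0 = 93. ✓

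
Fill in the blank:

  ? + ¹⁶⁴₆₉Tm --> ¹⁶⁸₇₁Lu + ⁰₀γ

Conserve mass number: A + 164 = 168 + 0, so A = 4.
Conserve atomic number: Z + 69 = 71 + 0, so Z = 2.
A = 4 and Z = 2 is ⁴₂He — an alpha particle.

alpha particle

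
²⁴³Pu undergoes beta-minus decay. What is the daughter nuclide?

Beta-minus decay: mass number changes by +0, atomic number by +1.
A: 243 = 243; Z: 94 + 1 = 95.
Z = 95 is americium, so the daughter is ²⁴³Am.

Am-243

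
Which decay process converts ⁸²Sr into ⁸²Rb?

ΔA = 82 − 82 = 0; ΔZ = 37 − 38 = -1.
A is unchanged and Z drops by 1 — a proton has become a neutron (β⁺ emission or electron capture).

beta-plus decay or electron capture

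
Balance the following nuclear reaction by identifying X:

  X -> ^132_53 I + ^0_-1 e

Conserve mass number: A = 132 + 0, so A = 132.
Conserve atomic number: Z = 53 − 1, so Z = 52.
Z = 52 is tellurium, so the species is ^132_52 Te.

Te-132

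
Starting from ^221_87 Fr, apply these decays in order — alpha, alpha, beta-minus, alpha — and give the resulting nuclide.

Pb-209

Start: (A, Z) = (221, 87).
After α: (217, 85).
After α: (213, 83).
After β⁻: (213, 84).
After α: (209, 82).
Z = 82 is lead.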